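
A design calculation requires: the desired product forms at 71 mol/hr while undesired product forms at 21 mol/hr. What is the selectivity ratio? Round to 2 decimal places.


S = desired product rate / undesired product rate
S = 71 / 21
S = 3.38


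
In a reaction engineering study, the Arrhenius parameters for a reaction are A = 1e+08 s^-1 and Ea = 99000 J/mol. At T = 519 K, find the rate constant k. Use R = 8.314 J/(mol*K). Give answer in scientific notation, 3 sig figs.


k = A * exp(-Ea/(R*T))
k = 1e+08 * exp(-99000 / (8.314 * 519))
k = 1e+08 * exp(-22.943402)
k = 1.09e-02


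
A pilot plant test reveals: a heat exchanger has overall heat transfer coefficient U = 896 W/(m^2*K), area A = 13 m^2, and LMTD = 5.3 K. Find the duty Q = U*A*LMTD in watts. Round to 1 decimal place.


Q = U * A * LMTD
Q = 896 * 13 * 5.3
Q = 61734.4 W


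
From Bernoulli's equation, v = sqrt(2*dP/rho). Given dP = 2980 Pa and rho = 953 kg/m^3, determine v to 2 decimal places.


v = sqrt(2*dP/rho)
v = sqrt(2*2980/953)
v = sqrt(6.253935)
v = 2.50 m/s


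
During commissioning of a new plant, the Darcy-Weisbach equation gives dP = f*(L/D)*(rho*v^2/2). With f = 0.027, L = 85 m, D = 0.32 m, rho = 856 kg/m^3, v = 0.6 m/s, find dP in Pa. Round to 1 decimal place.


dP = f * (L/D) * (rho*v^2/2)
dP = 0.027 * (85/0.32) * (856*0.6^2/2)
L/D = 265.625
rho*v^2/2 = 856*0.36/2 = 154.08
dP = 0.027 * 265.625 * 154.08
dP = 1105.0 Pa


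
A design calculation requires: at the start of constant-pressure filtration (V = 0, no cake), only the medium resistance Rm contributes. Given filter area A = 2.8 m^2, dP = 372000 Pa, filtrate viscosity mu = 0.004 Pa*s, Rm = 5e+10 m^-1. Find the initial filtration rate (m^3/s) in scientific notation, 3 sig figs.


rate = A * dP / (mu * Rm)
rate = 2.8 * 372000 / (0.004 * 5e+10)
rate = 1041600.0 / 2.000e+08
rate = 5.21e-03 m^3/s


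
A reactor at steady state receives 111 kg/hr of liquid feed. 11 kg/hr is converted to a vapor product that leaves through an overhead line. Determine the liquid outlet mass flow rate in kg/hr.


Steady-state mass balance on the main outlet: F_out = F_in - F_removed
F_out = 111 - 11
F_out = 100 kg/hr


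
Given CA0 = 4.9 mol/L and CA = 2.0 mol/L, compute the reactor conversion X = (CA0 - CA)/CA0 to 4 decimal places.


X = (CA0 - CA) / CA0
X = (4.9 - 2.0) / 4.9
X = 2.9 / 4.9
X = 0.5918


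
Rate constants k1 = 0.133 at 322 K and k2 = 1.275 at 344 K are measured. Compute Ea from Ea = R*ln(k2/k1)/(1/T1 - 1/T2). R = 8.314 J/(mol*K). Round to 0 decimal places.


Ea = R * ln(k2/k1) / (1/T1 - 1/T2)
ln(k2/k1) = ln(1.275/0.133) = 2.2603523
1/T1 - 1/T2 = 1/322 - 1/344 = 0.000198613318
Ea = 8.314 * 2.2603523 / 0.000198613318
Ea = 94619 J/mol


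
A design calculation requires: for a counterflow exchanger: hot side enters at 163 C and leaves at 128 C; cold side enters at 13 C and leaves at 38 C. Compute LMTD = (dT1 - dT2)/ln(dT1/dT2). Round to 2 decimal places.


dT1 = Th_in - Tc_out = 163 - 38 = 125
dT2 = Th_out - Tc_in = 128 - 13 = 115
LMTD = (dT1 - dT2) / ln(dT1/dT2)
LMTD = (125 - 115) / ln(125/115)
LMTD = 119.93 K


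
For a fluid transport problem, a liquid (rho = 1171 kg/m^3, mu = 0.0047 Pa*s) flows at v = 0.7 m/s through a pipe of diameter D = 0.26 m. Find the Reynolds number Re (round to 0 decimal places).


Re = rho * v * D / mu
Re = 1171 * 0.7 * 0.26 / 0.0047
Re = 213.122 / 0.0047
Re = 45345


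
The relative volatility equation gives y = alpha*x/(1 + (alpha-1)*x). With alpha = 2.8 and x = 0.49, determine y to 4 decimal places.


y = alpha*x / (1 + (alpha-1)*x)
y = 2.8*0.49 / (1 + (2.8-1)*0.49)
y = 1.372 / (1 + 0.882)
y = 1.372 / 1.882
y = 0.7290


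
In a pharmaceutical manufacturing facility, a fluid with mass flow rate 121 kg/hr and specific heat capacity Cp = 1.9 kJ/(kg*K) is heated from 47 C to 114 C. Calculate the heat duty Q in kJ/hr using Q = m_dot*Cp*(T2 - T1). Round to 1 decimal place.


Q = m_dot * Cp * (T2 - T1)
Q = 121 * 1.9 * (114 - 47)
Q = 121 * 1.9 * 67
Q = 15403.3 kJ/hr


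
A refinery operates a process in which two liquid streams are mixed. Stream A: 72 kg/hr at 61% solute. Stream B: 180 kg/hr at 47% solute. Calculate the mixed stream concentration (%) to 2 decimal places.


Mass balance on solute: F1*x1 + F2*x2 = F3*x3
F3 = F1 + F2 = 72 + 180 = 252 kg/hr
x3 = (F1*x1 + F2*x2)/F3
x3 = (72*0.61 + 180*0.47) / 252
x3 = 51.00%


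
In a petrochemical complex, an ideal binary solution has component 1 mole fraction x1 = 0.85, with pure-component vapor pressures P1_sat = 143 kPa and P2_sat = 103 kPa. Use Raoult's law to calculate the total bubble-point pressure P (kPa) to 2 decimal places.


P = x1*P1_sat + x2*P2_sat
x2 = 1 - x1 = 1 - 0.85 = 0.15
P = 0.85*143 + 0.15*103
P = 121.55 + 15.45
P = 137.00 kPa


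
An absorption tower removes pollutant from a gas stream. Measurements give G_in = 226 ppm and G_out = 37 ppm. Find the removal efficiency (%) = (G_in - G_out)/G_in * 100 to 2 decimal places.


Efficiency = (G_in - G_out) / G_in * 100%
Efficiency = (226 - 37) / 226 * 100
Efficiency = 189 / 226 * 100
Efficiency = 83.63%


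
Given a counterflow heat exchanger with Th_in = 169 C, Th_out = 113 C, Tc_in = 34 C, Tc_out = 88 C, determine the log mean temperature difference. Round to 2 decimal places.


dT1 = Th_in - Tc_out = 169 - 88 = 81
dT2 = Th_out - Tc_in = 113 - 34 = 79
LMTD = (dT1 - dT2) / ln(dT1/dT2)
LMTD = (81 - 79) / ln(81/79)
LMTD = 80.00 K


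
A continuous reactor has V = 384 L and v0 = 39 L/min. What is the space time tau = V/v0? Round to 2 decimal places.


tau = V / v0
tau = 384 / 39
tau = 9.85 min


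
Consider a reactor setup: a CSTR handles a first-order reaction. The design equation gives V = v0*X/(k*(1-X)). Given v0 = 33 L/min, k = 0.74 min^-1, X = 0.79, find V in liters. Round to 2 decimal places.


V = v0 * X / (k * (1 - X))
V = 33 * 0.79 / (0.74 * (1 - 0.79))
V = 26.07 / (0.74 * 0.21)
V = 26.07 / 0.1554
V = 167.76 L


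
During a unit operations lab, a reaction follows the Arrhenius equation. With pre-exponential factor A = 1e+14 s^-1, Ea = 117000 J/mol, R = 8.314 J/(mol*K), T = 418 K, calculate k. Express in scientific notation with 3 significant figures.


k = A * exp(-Ea/(R*T))
k = 1e+14 * exp(-117000 / (8.314 * 418))
k = 1e+14 * exp(-33.666623)
k = 2.39e-01


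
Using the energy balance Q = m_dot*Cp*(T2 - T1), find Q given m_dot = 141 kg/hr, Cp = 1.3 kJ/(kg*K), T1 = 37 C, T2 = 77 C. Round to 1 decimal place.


Q = m_dot * Cp * (T2 - T1)
Q = 141 * 1.3 * (77 - 37)
Q = 141 * 1.3 * 40
Q = 7332.0 kJ/hr


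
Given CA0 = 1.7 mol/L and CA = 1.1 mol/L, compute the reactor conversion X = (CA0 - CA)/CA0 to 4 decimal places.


X = (CA0 - CA) / CA0
X = (1.7 - 1.1) / 1.7
X = 0.6 / 1.7
X = 0.3529


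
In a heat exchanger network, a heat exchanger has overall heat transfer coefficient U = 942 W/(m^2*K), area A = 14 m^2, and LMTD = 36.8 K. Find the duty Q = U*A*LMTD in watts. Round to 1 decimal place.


Q = U * A * LMTD
Q = 942 * 14 * 36.8
Q = 485318.4 W


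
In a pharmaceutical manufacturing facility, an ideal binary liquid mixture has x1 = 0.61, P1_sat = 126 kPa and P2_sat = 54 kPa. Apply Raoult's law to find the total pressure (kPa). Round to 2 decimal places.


P = x1*P1_sat + x2*P2_sat
x2 = 1 - x1 = 1 - 0.61 = 0.39
P = 0.61*126 + 0.39*54
P = 76.86 + 21.06
P = 97.92 kPa


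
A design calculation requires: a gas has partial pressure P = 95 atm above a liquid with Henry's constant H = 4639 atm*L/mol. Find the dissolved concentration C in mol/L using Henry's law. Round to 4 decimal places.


C = P / H
C = 95 / 4639
C = 0.0205 mol/L


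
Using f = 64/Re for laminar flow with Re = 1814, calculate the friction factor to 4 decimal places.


f = 64 / Re
f = 64 / 1814
f = 0.0353


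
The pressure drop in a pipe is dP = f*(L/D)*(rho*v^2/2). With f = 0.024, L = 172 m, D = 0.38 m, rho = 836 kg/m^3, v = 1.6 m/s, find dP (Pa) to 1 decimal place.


dP = f * (L/D) * (rho*v^2/2)
dP = 0.024 * (172/0.38) * (836*1.6^2/2)
L/D = 452.63157895
rho*v^2/2 = 836*2.56/2 = 1070.08
dP = 0.024 * 452.63157895 * 1070.08
dP = 11624.4 Pa


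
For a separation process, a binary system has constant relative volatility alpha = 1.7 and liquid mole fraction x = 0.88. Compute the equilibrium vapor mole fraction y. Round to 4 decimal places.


y = alpha*x / (1 + (alpha-1)*x)
y = 1.7*0.88 / (1 + (1.7-1)*0.88)
y = 1.496 / (1 + 0.616)
y = 1.496 / 1.616
y = 0.9257


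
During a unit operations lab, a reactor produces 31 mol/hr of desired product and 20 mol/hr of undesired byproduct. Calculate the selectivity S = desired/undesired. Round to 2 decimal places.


S = desired product rate / undesired product rate
S = 31 / 20
S = 1.55


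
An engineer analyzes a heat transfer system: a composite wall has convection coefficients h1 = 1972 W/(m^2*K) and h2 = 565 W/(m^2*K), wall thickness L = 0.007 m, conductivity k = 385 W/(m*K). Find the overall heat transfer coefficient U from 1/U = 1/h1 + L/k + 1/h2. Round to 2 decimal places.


1/U = 1/h1 + L/k + 1/h2
1/U = 1/1972 + 0.007/385 + 1/565
1/U = 0.0005070994 + 1.81818e-05 + 0.0017699115
1/U = 0.0022951927
U = 435.69 W/(m^2*K)


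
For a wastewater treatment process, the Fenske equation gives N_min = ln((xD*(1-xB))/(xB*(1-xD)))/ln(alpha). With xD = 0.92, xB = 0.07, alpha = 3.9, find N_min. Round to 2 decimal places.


N_min = ln((xD*(1-xB))/(xB*(1-xD))) / ln(alpha)
Numerator inside ln: 0.8556 / 0.0056 = 152.785714
ln(152.785714) = 5.029036
ln(alpha) = ln(3.9) = 1.360977
N_min = 5.029036 / 1.360977 = 3.70


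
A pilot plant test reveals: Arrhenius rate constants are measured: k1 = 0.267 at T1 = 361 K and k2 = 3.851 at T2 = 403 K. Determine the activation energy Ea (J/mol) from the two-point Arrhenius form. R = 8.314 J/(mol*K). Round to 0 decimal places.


Ea = R * ln(k2/k1) / (1/T1 - 1/T2)
ln(k2/k1) = ln(3.851/0.267) = 2.6688395
1/T1 - 1/T2 = 1/361 - 1/403 = 0.000288693524
Ea = 8.314 * 2.6688395 / 0.000288693524
Ea = 76859 J/mol


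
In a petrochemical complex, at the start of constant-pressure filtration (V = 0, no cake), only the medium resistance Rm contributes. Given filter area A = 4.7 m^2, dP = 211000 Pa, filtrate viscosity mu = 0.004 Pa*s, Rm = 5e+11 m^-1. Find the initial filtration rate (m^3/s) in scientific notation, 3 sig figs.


rate = A * dP / (mu * Rm)
rate = 4.7 * 211000 / (0.004 * 5e+11)
rate = 991700.0 / 2.000e+09
rate = 4.96e-04 m^3/s


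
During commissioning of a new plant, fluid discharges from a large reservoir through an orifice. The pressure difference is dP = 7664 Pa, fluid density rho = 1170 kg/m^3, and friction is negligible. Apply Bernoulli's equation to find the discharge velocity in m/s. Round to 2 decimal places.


v = sqrt(2*dP/rho)
v = sqrt(2*7664/1170)
v = sqrt(13.100855)
v = 3.62 m/s


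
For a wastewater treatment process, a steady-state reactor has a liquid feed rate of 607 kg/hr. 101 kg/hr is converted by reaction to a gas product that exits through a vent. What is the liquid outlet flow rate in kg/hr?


Steady-state mass balance on the main outlet: F_out = F_in - F_removed
F_out = 607 - 101
F_out = 506 kg/hr


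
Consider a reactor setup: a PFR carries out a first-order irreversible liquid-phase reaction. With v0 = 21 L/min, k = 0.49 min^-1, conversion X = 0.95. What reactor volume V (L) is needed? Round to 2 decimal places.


V = (v0/k) * ln(1/(1-X))
V = (21/0.49) * ln(1/(1-0.95))
V = 42.857143 * ln(20.0)
V = 42.857143 * 2.995732
V = 128.39 L


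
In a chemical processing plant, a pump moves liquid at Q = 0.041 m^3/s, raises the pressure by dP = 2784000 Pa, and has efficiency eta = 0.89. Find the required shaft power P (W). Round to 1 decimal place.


P = Q * dP / eta
P = 0.041 * 2784000 / 0.89
P = 114144.0 / 0.89
P = 128251.7 W


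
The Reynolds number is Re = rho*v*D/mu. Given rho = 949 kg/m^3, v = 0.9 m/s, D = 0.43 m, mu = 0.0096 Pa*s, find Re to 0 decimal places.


Re = rho * v * D / mu
Re = 949 * 0.9 * 0.43 / 0.0096
Re = 367.263 / 0.0096
Re = 38257


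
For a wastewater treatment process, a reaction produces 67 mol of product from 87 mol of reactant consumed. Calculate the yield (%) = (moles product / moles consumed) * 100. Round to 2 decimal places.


Yield = (moles product / moles consumed) * 100%
Yield = (67 / 87) * 100
Yield = 0.7701 * 100
Yield = 77.01%


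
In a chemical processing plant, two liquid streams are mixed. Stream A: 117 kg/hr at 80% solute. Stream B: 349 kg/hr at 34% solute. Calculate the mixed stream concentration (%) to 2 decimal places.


Mass balance on solute: F1*x1 + F2*x2 = F3*x3
F3 = F1 + F2 = 117 + 349 = 466 kg/hr
x3 = (F1*x1 + F2*x2)/F3
x3 = (117*0.8 + 349*0.34) / 466
x3 = 45.55%


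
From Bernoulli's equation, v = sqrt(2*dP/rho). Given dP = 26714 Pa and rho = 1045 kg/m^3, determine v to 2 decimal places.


v = sqrt(2*dP/rho)
v = sqrt(2*26714/1045)
v = sqrt(51.127273)
v = 7.15 m/s


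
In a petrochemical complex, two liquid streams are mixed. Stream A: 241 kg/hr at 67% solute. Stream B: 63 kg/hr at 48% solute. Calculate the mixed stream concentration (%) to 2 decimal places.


Mass balance on solute: F1*x1 + F2*x2 = F3*x3
F3 = F1 + F2 = 241 + 63 = 304 kg/hr
x3 = (F1*x1 + F2*x2)/F3
x3 = (241*0.67 + 63*0.48) / 304
x3 = 63.06%


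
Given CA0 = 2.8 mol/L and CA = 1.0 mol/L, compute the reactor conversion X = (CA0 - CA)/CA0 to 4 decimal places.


X = (CA0 - CA) / CA0
X = (2.8 - 1.0) / 2.8
X = 1.8 / 2.8
X = 0.6429


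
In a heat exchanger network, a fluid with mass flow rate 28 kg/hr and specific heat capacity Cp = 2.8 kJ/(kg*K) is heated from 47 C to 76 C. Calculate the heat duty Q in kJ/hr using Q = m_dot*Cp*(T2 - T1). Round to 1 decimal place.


Q = m_dot * Cp * (T2 - T1)
Q = 28 * 2.8 * (76 - 47)
Q = 28 * 2.8 * 29
Q = 2273.6 kJ/hr


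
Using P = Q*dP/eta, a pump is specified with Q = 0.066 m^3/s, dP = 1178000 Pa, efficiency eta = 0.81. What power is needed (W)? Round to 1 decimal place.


P = Q * dP / eta
P = 0.066 * 1178000 / 0.81
P = 77748.0 / 0.81
P = 95985.2 W


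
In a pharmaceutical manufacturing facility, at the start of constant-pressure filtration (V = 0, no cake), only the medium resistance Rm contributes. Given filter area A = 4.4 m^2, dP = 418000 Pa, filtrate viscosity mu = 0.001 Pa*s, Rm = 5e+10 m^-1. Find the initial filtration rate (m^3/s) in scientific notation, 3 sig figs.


rate = A * dP / (mu * Rm)
rate = 4.4 * 418000 / (0.001 * 5e+10)
rate = 1839200.0 / 5.000e+07
rate = 3.68e-02 m^3/s


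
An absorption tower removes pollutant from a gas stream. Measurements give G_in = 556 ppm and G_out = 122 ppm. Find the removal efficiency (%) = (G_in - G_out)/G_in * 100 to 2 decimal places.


Efficiency = (G_in - G_out) / G_in * 100%
Efficiency = (556 - 122) / 556 * 100
Efficiency = 434 / 556 * 100
Efficiency = 78.06%


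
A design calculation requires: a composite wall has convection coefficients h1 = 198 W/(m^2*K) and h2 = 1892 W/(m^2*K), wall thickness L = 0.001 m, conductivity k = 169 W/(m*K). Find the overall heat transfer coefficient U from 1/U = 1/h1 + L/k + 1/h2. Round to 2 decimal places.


1/U = 1/h1 + L/k + 1/h2
1/U = 1/198 + 0.001/169 + 1/1892
1/U = 0.0050505051 + 5.9172e-06 + 0.0005285412
1/U = 0.0055849635
U = 179.05 W/(m^2*K)


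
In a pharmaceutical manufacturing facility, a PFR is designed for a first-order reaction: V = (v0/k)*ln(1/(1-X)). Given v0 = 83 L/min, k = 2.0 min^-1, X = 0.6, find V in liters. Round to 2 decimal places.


V = (v0/k) * ln(1/(1-X))
V = (83/2.0) * ln(1/(1-0.6))
V = 41.5 * ln(2.5)
V = 41.5 * 0.916291
V = 38.03 L


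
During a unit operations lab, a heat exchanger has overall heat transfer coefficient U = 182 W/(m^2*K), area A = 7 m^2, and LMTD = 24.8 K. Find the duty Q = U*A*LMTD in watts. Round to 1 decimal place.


Q = U * A * LMTD
Q = 182 * 7 * 24.8
Q = 31595.2 W


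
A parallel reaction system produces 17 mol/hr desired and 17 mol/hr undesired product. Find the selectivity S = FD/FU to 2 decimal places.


S = desired product rate / undesired product rate
S = 17 / 17
S = 1.00


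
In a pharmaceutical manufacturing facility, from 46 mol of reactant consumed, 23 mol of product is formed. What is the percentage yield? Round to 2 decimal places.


Yield = (moles product / moles consumed) * 100%
Yield = (23 / 46) * 100
Yield = 0.5 * 100
Yield = 50.00%


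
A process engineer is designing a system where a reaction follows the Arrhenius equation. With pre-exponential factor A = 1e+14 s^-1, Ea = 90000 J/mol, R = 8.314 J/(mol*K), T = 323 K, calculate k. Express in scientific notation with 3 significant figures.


k = A * exp(-Ea/(R*T))
k = 1e+14 * exp(-90000 / (8.314 * 323))
k = 1e+14 * exp(-33.514286)
k = 2.79e-01


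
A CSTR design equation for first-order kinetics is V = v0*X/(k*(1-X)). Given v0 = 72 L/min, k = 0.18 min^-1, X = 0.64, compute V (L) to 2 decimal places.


V = v0 * X / (k * (1 - X))
V = 72 * 0.64 / (0.18 * (1 - 0.64))
V = 46.08 / (0.18 * 0.36)
V = 46.08 / 0.0648
V = 711.11 L


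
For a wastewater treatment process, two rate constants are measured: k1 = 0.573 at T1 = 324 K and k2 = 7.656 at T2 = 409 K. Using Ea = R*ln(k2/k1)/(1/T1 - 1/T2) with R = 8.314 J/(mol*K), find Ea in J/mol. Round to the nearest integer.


Ea = R * ln(k2/k1) / (1/T1 - 1/T2)
ln(k2/k1) = ln(7.656/0.573) = 2.5923592
1/T1 - 1/T2 = 1/324 - 1/409 = 0.000641431978
Ea = 8.314 * 2.5923592 / 0.000641431978
Ea = 33601 J/mol


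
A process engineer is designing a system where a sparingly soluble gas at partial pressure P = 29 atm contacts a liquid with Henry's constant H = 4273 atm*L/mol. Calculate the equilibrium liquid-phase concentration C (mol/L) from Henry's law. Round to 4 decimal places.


C = P / H
C = 29 / 4273
C = 0.0068 mol/L


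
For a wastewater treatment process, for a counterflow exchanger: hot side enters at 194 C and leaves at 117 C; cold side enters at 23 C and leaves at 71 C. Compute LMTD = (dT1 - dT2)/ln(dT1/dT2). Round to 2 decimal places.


dT1 = Th_in - Tc_out = 194 - 71 = 123
dT2 = Th_out - Tc_in = 117 - 23 = 94
LMTD = (dT1 - dT2) / ln(dT1/dT2)
LMTD = (123 - 94) / ln(123/94)
LMTD = 107.85 K


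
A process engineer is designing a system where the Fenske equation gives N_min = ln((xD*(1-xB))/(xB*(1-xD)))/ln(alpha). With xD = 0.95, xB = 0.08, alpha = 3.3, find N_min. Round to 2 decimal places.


N_min = ln((xD*(1-xB))/(xB*(1-xD))) / ln(alpha)
Numerator inside ln: 0.874 / 0.004 = 218.5
ln(218.5) = 5.386786
ln(alpha) = ln(3.3) = 1.193922
N_min = 5.386786 / 1.193922 = 4.51


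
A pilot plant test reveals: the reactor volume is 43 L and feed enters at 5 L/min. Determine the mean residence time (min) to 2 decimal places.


tau = V / v0
tau = 43 / 5
tau = 8.60 min


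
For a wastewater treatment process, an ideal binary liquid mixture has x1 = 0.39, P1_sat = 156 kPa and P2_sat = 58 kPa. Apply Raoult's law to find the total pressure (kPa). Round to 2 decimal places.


P = x1*P1_sat + x2*P2_sat
x2 = 1 - x1 = 1 - 0.39 = 0.61
P = 0.39*156 + 0.61*58
P = 60.84 + 35.38
P = 96.22 kPa


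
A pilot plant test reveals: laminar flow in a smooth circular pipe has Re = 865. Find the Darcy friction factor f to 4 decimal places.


f = 64 / Re
f = 64 / 865
f = 0.0740


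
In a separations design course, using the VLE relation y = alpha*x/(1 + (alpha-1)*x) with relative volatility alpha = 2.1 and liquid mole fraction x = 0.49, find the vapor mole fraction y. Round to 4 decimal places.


y = alpha*x / (1 + (alpha-1)*x)
y = 2.1*0.49 / (1 + (2.1-1)*0.49)
y = 1.029 / (1 + 0.539)
y = 1.029 / 1.539
y = 0.6686


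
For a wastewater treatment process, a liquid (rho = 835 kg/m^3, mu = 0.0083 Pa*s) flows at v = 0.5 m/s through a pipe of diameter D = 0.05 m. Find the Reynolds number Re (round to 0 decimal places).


Re = rho * v * D / mu
Re = 835 * 0.5 * 0.05 / 0.0083
Re = 20.875 / 0.0083
Re = 2515


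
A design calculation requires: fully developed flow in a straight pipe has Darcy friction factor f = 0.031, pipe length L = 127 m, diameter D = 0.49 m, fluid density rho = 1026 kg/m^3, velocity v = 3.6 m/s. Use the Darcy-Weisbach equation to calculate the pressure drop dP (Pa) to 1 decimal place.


dP = f * (L/D) * (rho*v^2/2)
dP = 0.031 * (127/0.49) * (1026*3.6^2/2)
L/D = 259.18367347
rho*v^2/2 = 1026*12.96/2 = 6648.48
dP = 0.031 * 259.18367347 * 6648.48
dP = 53418.5 Pa


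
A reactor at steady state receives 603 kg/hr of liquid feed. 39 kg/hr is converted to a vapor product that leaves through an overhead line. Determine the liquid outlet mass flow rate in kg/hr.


Steady-state mass balance on the main outlet: F_out = F_in - F_removed
F_out = 603 - 39
F_out = 564 kg/hr


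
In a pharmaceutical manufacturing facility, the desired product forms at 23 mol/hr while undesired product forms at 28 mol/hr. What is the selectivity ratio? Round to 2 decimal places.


S = desired product rate / undesired product rate
S = 23 / 28
S = 0.82


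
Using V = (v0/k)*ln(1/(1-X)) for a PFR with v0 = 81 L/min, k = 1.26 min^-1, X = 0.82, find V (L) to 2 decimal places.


V = (v0/k) * ln(1/(1-X))
V = (81/1.26) * ln(1/(1-0.82))
V = 64.285714 * ln(5.555556)
V = 64.285714 * 1.714799
V = 110.24 L


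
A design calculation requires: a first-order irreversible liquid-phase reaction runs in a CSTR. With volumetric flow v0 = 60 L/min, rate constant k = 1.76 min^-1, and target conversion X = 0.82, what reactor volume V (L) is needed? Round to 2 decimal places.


V = v0 * X / (k * (1 - X))
V = 60 * 0.82 / (1.76 * (1 - 0.82))
V = 49.2 / (1.76 * 0.18)
V = 49.2 / 0.3168
V = 155.30 L


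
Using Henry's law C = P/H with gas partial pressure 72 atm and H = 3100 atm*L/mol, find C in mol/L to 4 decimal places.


C = P / H
C = 72 / 3100
C = 0.0232 mol/L


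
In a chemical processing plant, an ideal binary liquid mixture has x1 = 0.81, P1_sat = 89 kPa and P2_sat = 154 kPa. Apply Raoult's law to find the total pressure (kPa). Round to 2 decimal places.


P = x1*P1_sat + x2*P2_sat
x2 = 1 - x1 = 1 - 0.81 = 0.19
P = 0.81*89 + 0.19*154
P = 72.09 + 29.26
P = 101.35 kPa


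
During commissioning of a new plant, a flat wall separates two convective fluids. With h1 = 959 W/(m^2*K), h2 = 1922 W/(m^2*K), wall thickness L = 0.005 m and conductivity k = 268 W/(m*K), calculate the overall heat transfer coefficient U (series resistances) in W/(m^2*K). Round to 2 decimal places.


1/U = 1/h1 + L/k + 1/h2
1/U = 1/959 + 0.005/268 + 1/1922
1/U = 0.0010427529 + 1.86567e-05 + 0.0005202914
1/U = 0.001581701
U = 632.23 W/(m^2*K)


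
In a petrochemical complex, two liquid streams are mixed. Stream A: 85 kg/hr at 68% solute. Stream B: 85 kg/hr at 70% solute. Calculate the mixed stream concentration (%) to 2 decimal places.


Mass balance on solute: F1*x1 + F2*x2 = F3*x3
F3 = F1 + F2 = 85 + 85 = 170 kg/hr
x3 = (F1*x1 + F2*x2)/F3
x3 = (85*0.68 + 85*0.7) / 170
x3 = 69.00%


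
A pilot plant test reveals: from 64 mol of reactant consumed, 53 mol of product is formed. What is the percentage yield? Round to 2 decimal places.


Yield = (moles product / moles consumed) * 100%
Yield = (53 / 64) * 100
Yield = 0.8281 * 100
Yield = 82.81%


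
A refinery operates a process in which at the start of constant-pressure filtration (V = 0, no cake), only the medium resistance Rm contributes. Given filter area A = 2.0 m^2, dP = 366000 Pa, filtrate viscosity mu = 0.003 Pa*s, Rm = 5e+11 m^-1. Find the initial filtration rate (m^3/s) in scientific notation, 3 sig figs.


rate = A * dP / (mu * Rm)
rate = 2.0 * 366000 / (0.003 * 5e+11)
rate = 732000.0 / 1.500e+09
rate = 4.88e-04 m^3/s


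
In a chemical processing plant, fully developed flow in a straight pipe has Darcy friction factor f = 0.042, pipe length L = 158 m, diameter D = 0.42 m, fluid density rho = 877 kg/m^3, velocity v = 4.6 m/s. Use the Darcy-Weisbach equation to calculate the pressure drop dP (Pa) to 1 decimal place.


dP = f * (L/D) * (rho*v^2/2)
dP = 0.042 * (158/0.42) * (877*4.6^2/2)
L/D = 376.19047619
rho*v^2/2 = 877*21.16/2 = 9278.66
dP = 0.042 * 376.19047619 * 9278.66
dP = 146602.8 Pa


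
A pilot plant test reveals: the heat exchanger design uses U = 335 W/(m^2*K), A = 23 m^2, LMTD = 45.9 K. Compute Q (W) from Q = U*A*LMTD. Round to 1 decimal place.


Q = U * A * LMTD
Q = 335 * 23 * 45.9
Q = 353659.5 W


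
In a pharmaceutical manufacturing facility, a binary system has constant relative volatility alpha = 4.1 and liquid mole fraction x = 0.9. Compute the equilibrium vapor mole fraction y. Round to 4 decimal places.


y = alpha*x / (1 + (alpha-1)*x)
y = 4.1*0.9 / (1 + (4.1-1)*0.9)
y = 3.69 / (1 + 2.79)
y = 3.69 / 3.79
y = 0.9736


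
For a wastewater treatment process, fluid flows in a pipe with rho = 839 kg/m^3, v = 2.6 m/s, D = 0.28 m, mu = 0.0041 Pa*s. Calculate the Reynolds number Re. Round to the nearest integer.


Re = rho * v * D / mu
Re = 839 * 2.6 * 0.28 / 0.0041
Re = 610.792 / 0.0041
Re = 148974


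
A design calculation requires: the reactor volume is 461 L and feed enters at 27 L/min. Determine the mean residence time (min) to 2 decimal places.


tau = V / v0
tau = 461 / 27
tau = 17.07 min


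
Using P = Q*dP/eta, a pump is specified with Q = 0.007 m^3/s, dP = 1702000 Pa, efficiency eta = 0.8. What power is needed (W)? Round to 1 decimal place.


P = Q * dP / eta
P = 0.007 * 1702000 / 0.8
P = 11914.0 / 0.8
P = 14892.5 W


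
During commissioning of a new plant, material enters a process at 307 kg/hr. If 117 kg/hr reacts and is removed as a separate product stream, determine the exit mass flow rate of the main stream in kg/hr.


Steady-state mass balance on the main outlet: F_out = F_in - F_removed
F_out = 307 - 117
F_out = 190 kg/hr


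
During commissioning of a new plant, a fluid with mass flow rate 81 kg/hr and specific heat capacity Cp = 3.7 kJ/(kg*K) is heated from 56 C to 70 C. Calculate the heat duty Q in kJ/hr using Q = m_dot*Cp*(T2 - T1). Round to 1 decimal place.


Q = m_dot * Cp * (T2 - T1)
Q = 81 * 3.7 * (70 - 56)
Q = 81 * 3.7 * 14
Q = 4195.8 kJ/hr


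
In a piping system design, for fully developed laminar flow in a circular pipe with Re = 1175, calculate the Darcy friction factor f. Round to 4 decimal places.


f = 64 / Re
f = 64 / 1175
f = 0.0545


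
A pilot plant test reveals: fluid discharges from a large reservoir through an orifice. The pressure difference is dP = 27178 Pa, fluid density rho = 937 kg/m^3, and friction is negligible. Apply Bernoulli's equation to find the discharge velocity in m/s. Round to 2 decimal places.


v = sqrt(2*dP/rho)
v = sqrt(2*27178/937)
v = sqrt(58.010672)
v = 7.62 m/s


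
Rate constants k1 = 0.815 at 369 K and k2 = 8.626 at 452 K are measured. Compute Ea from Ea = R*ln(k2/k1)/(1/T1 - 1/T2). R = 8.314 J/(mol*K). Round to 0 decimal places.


Ea = R * ln(k2/k1) / (1/T1 - 1/T2)
ln(k2/k1) = ln(8.626/0.815) = 2.3593481
1/T1 - 1/T2 = 1/369 - 1/452 = 0.00049763772
Ea = 8.314 * 2.3593481 / 0.00049763772
Ea = 39417 J/mol


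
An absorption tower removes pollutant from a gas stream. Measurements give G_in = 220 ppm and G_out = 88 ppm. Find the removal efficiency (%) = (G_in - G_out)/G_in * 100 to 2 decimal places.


Efficiency = (G_in - G_out) / G_in * 100%
Efficiency = (220 - 88) / 220 * 100
Efficiency = 132 / 220 * 100
Efficiency = 60.00%


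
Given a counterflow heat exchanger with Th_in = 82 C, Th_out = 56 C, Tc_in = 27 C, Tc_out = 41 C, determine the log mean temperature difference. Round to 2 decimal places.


dT1 = Th_in - Tc_out = 82 - 41 = 41
dT2 = Th_out - Tc_in = 56 - 27 = 29
LMTD = (dT1 - dT2) / ln(dT1/dT2)
LMTD = (41 - 29) / ln(41/29)
LMTD = 34.65 K


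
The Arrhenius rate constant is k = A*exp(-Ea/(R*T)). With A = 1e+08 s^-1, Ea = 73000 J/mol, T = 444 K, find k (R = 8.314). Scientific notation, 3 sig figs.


k = A * exp(-Ea/(R*T))
k = 1e+08 * exp(-73000 / (8.314 * 444))
k = 1e+08 * exp(-19.775609)
k = 2.58e-01


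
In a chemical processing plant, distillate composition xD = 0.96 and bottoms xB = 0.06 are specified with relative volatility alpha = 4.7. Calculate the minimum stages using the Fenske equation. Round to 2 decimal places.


N_min = ln((xD*(1-xB))/(xB*(1-xD))) / ln(alpha)
Numerator inside ln: 0.9024 / 0.0024 = 376.0
ln(376.0) = 5.929589
ln(alpha) = ln(4.7) = 1.547563
N_min = 5.929589 / 1.547563 = 3.83


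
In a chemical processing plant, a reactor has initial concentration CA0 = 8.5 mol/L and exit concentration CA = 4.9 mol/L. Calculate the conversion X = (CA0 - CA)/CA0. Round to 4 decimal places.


X = (CA0 - CA) / CA0
X = (8.5 - 4.9) / 8.5
X = 3.6 / 8.5
X = 0.4235


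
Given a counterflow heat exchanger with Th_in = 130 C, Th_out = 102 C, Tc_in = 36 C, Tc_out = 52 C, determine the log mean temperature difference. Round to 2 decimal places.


dT1 = Th_in - Tc_out = 130 - 52 = 78
dT2 = Th_out - Tc_in = 102 - 36 = 66
LMTD = (dT1 - dT2) / ln(dT1/dT2)
LMTD = (78 - 66) / ln(78/66)
LMTD = 71.83 K


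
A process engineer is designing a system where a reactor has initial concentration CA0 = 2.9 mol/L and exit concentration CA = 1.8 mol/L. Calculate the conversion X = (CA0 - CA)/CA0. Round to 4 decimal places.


X = (CA0 - CA) / CA0
X = (2.9 - 1.8) / 2.9
X = 1.1 / 2.9
X = 0.3793


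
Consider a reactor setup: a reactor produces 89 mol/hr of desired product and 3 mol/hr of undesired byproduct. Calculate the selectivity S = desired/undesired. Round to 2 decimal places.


S = desired product rate / undesired product rate
S = 89 / 3
S = 29.67


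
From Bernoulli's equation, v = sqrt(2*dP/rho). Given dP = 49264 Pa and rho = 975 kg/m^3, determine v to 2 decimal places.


v = sqrt(2*dP/rho)
v = sqrt(2*49264/975)
v = sqrt(101.054359)
v = 10.05 m/s


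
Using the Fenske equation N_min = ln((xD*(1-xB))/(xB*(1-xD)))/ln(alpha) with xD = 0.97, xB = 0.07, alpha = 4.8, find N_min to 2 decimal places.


N_min = ln((xD*(1-xB))/(xB*(1-xD))) / ln(alpha)
Numerator inside ln: 0.9021 / 0.0021 = 429.571429
ln(429.571429) = 6.062788
ln(alpha) = ln(4.8) = 1.568616
N_min = 6.062788 / 1.568616 = 3.87


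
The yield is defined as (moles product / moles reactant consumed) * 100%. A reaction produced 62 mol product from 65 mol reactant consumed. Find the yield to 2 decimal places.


Yield = (moles product / moles consumed) * 100%
Yield = (62 / 65) * 100
Yield = 0.9538 * 100
Yield = 95.38%


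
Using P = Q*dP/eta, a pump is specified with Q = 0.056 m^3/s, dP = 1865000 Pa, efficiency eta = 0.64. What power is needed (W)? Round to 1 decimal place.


P = Q * dP / eta
P = 0.056 * 1865000 / 0.64
P = 104440.0 / 0.64
P = 163187.5 W


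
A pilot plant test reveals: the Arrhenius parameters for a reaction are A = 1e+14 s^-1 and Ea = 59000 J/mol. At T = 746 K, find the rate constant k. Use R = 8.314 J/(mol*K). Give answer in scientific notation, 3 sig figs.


k = A * exp(-Ea/(R*T))
k = 1e+14 * exp(-59000 / (8.314 * 746))
k = 1e+14 * exp(-9.512686)
k = 7.39e+09


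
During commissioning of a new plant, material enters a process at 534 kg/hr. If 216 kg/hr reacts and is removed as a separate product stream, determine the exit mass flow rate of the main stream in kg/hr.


Steady-state mass balance on the main outlet: F_out = F_in - F_removed
F_out = 534 - 216
F_out = 318 kg/hr


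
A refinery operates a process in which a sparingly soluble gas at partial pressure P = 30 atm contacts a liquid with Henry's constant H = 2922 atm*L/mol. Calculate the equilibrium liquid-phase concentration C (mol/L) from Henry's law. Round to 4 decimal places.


C = P / H
C = 30 / 2922
C = 0.0103 mol/L


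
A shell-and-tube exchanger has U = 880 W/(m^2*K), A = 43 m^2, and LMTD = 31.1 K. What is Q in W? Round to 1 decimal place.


Q = U * A * LMTD
Q = 880 * 43 * 31.1
Q = 1176824.0 W


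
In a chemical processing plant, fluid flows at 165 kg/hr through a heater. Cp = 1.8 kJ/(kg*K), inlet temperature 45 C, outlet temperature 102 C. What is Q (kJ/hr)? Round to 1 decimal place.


Q = m_dot * Cp * (T2 - T1)
Q = 165 * 1.8 * (102 - 45)
Q = 165 * 1.8 * 57
Q = 16929.0 kJ/hr


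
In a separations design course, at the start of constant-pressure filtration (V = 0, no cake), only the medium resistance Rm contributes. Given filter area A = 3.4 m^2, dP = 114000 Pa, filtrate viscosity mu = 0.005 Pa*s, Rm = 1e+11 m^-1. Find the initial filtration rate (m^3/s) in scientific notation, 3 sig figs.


rate = A * dP / (mu * Rm)
rate = 3.4 * 114000 / (0.005 * 1e+11)
rate = 387600.0 / 5.000e+08
rate = 7.75e-04 m^3/s


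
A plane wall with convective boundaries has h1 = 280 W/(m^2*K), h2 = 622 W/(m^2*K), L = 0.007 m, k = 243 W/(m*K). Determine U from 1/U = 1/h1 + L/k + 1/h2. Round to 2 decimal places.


1/U = 1/h1 + L/k + 1/h2
1/U = 1/280 + 0.007/243 + 1/622
1/U = 0.0035714286 + 2.88066e-05 + 0.001607717
1/U = 0.0052079522
U = 192.01 W/(m^2*K)


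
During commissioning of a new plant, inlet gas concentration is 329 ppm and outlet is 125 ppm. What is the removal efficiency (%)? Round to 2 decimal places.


Efficiency = (G_in - G_out) / G_in * 100%
Efficiency = (329 - 125) / 329 * 100
Efficiency = 204 / 329 * 100
Efficiency = 62.01%


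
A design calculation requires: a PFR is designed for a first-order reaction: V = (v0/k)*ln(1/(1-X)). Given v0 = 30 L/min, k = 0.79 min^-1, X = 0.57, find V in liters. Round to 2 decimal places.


V = (v0/k) * ln(1/(1-X))
V = (30/0.79) * ln(1/(1-0.57))
V = 37.974684 * ln(2.325581)
V = 37.974684 * 0.84397
V = 32.05 L


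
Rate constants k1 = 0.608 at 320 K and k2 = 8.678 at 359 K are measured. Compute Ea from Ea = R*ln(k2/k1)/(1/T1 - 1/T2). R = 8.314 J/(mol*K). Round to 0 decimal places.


Ea = R * ln(k2/k1) / (1/T1 - 1/T2)
ln(k2/k1) = ln(8.678/0.608) = 2.6583715
1/T1 - 1/T2 = 1/320 - 1/359 = 0.00033948468
Ea = 8.314 * 2.6583715 / 0.00033948468
Ea = 65104 J/mol


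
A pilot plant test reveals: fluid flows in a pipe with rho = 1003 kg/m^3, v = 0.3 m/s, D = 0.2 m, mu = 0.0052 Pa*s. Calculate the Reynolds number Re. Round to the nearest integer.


Re = rho * v * D / mu
Re = 1003 * 0.3 * 0.2 / 0.0052
Re = 60.18 / 0.0052
Re = 11573


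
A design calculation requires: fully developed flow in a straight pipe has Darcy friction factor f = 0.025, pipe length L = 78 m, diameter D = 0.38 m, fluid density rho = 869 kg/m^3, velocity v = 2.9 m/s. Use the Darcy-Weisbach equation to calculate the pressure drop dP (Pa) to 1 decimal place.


dP = f * (L/D) * (rho*v^2/2)
dP = 0.025 * (78/0.38) * (869*2.9^2/2)
L/D = 205.26315789
rho*v^2/2 = 869*8.41/2 = 3654.145
dP = 0.025 * 205.26315789 * 3654.145
dP = 18751.5 Pa


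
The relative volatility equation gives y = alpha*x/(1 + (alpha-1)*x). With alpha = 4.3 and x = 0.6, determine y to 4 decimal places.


y = alpha*x / (1 + (alpha-1)*x)
y = 4.3*0.6 / (1 + (4.3-1)*0.6)
y = 2.58 / (1 + 1.98)
y = 2.58 / 2.98
y = 0.8658


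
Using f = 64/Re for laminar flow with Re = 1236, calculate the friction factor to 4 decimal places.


f = 64 / Re
f = 64 / 1236
f = 0.0518


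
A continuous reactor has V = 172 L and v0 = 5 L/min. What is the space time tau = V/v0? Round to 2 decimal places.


tau = V / v0
tau = 172 / 5
tau = 34.40 min


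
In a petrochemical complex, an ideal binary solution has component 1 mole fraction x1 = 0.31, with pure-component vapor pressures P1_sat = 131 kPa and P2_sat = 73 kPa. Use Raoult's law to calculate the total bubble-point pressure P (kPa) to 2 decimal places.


P = x1*P1_sat + x2*P2_sat
x2 = 1 - x1 = 1 - 0.31 = 0.69
P = 0.31*131 + 0.69*73
P = 40.61 + 50.37
P = 90.98 kPa


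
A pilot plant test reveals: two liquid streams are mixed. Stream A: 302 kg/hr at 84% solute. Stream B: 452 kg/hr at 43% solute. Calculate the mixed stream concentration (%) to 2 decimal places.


Mass balance on solute: F1*x1 + F2*x2 = F3*x3
F3 = F1 + F2 = 302 + 452 = 754 kg/hr
x3 = (F1*x1 + F2*x2)/F3
x3 = (302*0.84 + 452*0.43) / 754
x3 = 59.42%


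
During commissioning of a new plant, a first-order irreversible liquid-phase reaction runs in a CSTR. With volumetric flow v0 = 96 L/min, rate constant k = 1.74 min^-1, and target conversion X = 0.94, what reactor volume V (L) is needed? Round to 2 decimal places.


V = v0 * X / (k * (1 - X))
V = 96 * 0.94 / (1.74 * (1 - 0.94))
V = 90.24 / (1.74 * 0.06)
V = 90.24 / 0.1044
V = 864.37 L


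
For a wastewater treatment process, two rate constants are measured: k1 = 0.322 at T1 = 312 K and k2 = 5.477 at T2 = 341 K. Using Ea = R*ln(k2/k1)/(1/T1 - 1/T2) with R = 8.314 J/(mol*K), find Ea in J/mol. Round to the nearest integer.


Ea = R * ln(k2/k1) / (1/T1 - 1/T2)
ln(k2/k1) = ln(5.477/0.322) = 2.8337612
1/T1 - 1/T2 = 1/312 - 1/341 = 0.000272576885
Ea = 8.314 * 2.8337612 / 0.000272576885
Ea = 86434 J/mol


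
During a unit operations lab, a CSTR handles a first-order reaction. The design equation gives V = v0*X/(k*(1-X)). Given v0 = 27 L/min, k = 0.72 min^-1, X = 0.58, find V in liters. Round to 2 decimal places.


V = v0 * X / (k * (1 - X))
V = 27 * 0.58 / (0.72 * (1 - 0.58))
V = 15.66 / (0.72 * 0.42)
V = 15.66 / 0.3024
V = 51.79 L


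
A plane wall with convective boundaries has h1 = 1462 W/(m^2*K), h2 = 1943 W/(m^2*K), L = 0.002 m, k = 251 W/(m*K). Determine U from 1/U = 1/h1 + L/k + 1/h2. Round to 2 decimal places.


1/U = 1/h1 + L/k + 1/h2
1/U = 1/1462 + 0.002/251 + 1/1943
1/U = 0.0006839945 + 7.9681e-06 + 0.000514668
1/U = 0.0012066306
U = 828.75 W/(m^2*K)


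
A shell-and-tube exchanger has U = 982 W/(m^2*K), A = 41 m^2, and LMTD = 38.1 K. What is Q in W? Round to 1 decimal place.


Q = U * A * LMTD
Q = 982 * 41 * 38.1
Q = 1533982.2 W


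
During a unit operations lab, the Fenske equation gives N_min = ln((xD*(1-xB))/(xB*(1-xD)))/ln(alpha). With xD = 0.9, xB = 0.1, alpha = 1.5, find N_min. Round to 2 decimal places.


N_min = ln((xD*(1-xB))/(xB*(1-xD))) / ln(alpha)
Numerator inside ln: 0.81 / 0.01 = 81.0
ln(81.0) = 4.394449
ln(alpha) = ln(1.5) = 0.405465
N_min = 4.394449 / 0.405465 = 10.84


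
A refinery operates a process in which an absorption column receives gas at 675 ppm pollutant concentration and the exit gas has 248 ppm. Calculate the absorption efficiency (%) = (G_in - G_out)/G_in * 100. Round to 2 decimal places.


Efficiency = (G_in - G_out) / G_in * 100%
Efficiency = (675 - 248) / 675 * 100
Efficiency = 427 / 675 * 100
Efficiency = 63.26%


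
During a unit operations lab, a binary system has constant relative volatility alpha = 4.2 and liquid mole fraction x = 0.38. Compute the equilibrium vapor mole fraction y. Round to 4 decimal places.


y = alpha*x / (1 + (alpha-1)*x)
y = 4.2*0.38 / (1 + (4.2-1)*0.38)
y = 1.596 / (1 + 1.216)
y = 1.596 / 2.216
y = 0.7202


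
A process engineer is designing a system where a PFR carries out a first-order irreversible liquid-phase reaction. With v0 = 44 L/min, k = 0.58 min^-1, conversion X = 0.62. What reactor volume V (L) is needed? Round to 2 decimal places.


V = (v0/k) * ln(1/(1-X))
V = (44/0.58) * ln(1/(1-0.62))
V = 75.862069 * ln(2.631579)
V = 75.862069 * 0.967584
V = 73.40 L


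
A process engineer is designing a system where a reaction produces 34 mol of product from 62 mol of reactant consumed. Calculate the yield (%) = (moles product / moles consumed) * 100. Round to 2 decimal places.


Yield = (moles product / moles consumed) * 100%
Yield = (34 / 62) * 100
Yield = 0.5484 * 100
Yield = 54.84%


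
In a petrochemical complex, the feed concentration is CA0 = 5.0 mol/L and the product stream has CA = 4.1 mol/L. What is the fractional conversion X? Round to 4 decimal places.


X = (CA0 - CA) / CA0
X = (5.0 - 4.1) / 5.0
X = 0.9 / 5.0
X = 0.1800


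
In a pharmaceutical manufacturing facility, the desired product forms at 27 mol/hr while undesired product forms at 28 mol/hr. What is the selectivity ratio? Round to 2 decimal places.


S = desired product rate / undesired product rate
S = 27 / 28
S = 0.96


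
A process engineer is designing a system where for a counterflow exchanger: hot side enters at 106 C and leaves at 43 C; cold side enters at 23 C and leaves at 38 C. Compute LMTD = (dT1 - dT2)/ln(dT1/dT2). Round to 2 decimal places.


dT1 = Th_in - Tc_out = 106 - 38 = 68
dT2 = Th_out - Tc_in = 43 - 23 = 20
LMTD = (dT1 - dT2) / ln(dT1/dT2)
LMTD = (68 - 20) / ln(68/20)
LMTD = 39.22 K
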